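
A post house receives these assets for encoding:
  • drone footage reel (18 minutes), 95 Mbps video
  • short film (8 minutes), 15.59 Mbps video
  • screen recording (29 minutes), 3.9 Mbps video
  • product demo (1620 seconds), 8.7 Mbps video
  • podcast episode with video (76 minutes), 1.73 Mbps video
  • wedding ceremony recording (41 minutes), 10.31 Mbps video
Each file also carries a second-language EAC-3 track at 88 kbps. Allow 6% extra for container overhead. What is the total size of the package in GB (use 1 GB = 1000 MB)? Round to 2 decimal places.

Audio: 88 kbps = 0.088 Mbps.
drone footage reel: 95.088 Mbps × 1080 s × 1.06 = 108856.7 Mb
short film: 15.678 Mbps × 480 s × 1.06 = 7977.0 Mb
screen recording: 3.988 Mbps × 1740 s × 1.06 = 7355.5 Mb
product demo: 8.788 Mbps × 1620 s × 1.06 = 15090.8 Mb
podcast episode with video: 1.818 Mbps × 4560 s × 1.06 = 8787.5 Mb
wedding ceremony recording: 10.398 Mbps × 2460 s × 1.06 = 27113.8 Mb
Total: 175181.2 Mb = 21897.7 MB.
= 21.90 GB.

21.90 GB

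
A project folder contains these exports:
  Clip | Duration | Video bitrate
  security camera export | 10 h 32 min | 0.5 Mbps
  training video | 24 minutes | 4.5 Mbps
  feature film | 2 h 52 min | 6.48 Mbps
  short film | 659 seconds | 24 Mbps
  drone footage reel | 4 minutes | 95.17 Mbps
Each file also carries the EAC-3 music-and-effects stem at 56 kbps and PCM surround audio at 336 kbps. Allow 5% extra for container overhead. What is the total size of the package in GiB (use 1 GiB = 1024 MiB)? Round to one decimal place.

Audio total: 56 + 336 = 392 kbps = 0.392 Mbps.
security camera export: 0.892 Mbps × 37920 s × 1.05 = 35515.9 Mb
training video: 4.892 Mbps × 1440 s × 1.05 = 7396.7 Mb
feature film: 6.872 Mbps × 10320 s × 1.05 = 74465.0 Mb
short film: 24.392 Mbps × 659 s × 1.05 = 16878.0 Mb
drone footage reel: 95.562 Mbps × 240 s × 1.05 = 24081.6 Mb
Total: 158337.2 Mb = 19792.2 MB.
= 18.43 GiB.

18.4 GiB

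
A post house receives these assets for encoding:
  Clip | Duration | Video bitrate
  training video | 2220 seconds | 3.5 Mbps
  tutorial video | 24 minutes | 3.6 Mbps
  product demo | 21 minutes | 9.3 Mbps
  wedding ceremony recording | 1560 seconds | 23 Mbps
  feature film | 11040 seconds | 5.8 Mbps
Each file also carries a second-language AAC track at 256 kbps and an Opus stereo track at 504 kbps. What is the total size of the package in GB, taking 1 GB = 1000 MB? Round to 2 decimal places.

17.24 GB

Audio total: 256 + 504 = 760 kbps = 0.760 Mbps.
training video: 4.260 Mbps × 2220 s = 9457.2 Mb
tutorial video: 4.360 Mbps × 1440 s = 6278.4 Mb
product demo: 10.060 Mbps × 1260 s = 12675.6 Mb
wedding ceremony recording: 23.760 Mbps × 1560 s = 37065.6 Mb
feature film: 6.560 Mbps × 11040 s = 72422.4 Mb
Total: 137899.2 Mb = 17237.4 MB.
= 17.24 GB.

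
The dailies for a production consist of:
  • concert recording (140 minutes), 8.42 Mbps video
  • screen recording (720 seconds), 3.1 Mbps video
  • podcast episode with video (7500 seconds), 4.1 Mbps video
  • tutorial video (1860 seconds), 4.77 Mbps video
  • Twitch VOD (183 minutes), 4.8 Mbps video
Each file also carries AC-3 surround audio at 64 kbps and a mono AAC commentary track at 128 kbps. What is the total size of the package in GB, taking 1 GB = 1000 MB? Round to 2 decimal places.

Audio total: 64 + 128 = 192 kbps = 0.192 Mbps.
concert recording: 8.612 Mbps × 8400 s = 72340.8 Mb
screen recording: 3.292 Mbps × 720 s = 2370.2 Mb
podcast episode with video: 4.292 Mbps × 7500 s = 32190.0 Mb
tutorial video: 4.962 Mbps × 1860 s = 9229.3 Mb
Twitch VOD: 4.992 Mbps × 10980 s = 54812.2 Mb
Total: 170942.5 Mb = 21367.8 MB.
= 21.37 GB.

21.37 GB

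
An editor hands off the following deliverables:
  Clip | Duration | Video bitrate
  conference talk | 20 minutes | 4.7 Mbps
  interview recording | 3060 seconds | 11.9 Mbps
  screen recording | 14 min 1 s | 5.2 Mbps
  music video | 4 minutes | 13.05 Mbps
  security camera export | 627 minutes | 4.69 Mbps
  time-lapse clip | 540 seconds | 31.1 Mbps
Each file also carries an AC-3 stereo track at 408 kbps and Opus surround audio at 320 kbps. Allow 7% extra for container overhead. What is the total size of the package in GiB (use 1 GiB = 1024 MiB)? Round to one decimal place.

34.2 GiB

Audio total: 408 + 320 = 728 kbps = 0.728 Mbps.
conference talk: 5.428 Mbps × 1200 s × 1.07 = 6969.6 Mb
interview recording: 12.628 Mbps × 3060 s × 1.07 = 41346.6 Mb
screen recording: 5.928 Mbps × 841 s × 1.07 = 5334.4 Mb
music video: 13.778 Mbps × 240 s × 1.07 = 3538.2 Mb
security camera export: 5.418 Mbps × 37620 s × 1.07 = 218092.9 Mb
time-lapse clip: 31.828 Mbps × 540 s × 1.07 = 18390.2 Mb
Total: 293671.9 Mb = 36709.0 MB.
= 34.19 GiB.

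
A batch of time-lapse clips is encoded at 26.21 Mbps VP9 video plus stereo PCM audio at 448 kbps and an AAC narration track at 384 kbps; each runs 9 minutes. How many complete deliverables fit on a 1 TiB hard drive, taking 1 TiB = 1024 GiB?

602

9 min = 540 s
Audio total: 448 + 384 = 832 kbps = 0.832 Mbps.
Total bitrate: 27.042 Mbps.
Per item: 27.042 Mbps × 540 s = 14,603 Mb = 1,825 MB.
Capacity: 1 TiB = 8,796,093 Mb; 602.36 items → 602 complete.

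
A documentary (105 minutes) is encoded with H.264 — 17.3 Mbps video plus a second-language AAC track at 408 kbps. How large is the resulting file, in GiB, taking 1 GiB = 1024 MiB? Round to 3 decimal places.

12.987 GiB

105 min = 6300 s
Audio: 408 kbps = 0.408 Mbps.
Total bitrate: 17.3 + 0.408 = 17.708 Mbps.
Stream data: 17.708 Mbps × 6300 s = 111560.4 Mb.
111,560 Mb = 13,945,050,000 bytes ÷ 1,073,741,824 = 12.99 GiB.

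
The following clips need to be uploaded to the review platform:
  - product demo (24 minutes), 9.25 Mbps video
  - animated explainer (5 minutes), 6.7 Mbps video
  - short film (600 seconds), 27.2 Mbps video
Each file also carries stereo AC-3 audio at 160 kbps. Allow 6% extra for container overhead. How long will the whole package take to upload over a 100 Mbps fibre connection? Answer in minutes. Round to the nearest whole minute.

6 minutes

Audio: 160 kbps = 0.160 Mbps.
product demo: 9.410 Mbps × 1440 s × 1.06 = 14363.4 Mb
animated explainer: 6.860 Mbps × 300 s × 1.06 = 2181.5 Mb
short film: 27.360 Mbps × 600 s × 1.06 = 17401.0 Mb
Total: 33945.9 Mb = 4243.2 MB.
At 100 Mbps: 33945.9 / 100 = 339 s ≈ 5.66 minutes.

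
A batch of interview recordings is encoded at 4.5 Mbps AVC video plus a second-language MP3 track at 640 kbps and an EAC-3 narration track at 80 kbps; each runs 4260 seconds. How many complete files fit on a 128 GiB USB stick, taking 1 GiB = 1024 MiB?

Audio total: 640 + 80 = 720 kbps = 0.720 Mbps.
Total bitrate: 5.220 Mbps.
Per item: 5.220 Mbps × 4260 s = 22,237 Mb = 2,780 MB.
Capacity: 128 GiB = 1,099,512 Mb; 49.44 items → 49 complete.

49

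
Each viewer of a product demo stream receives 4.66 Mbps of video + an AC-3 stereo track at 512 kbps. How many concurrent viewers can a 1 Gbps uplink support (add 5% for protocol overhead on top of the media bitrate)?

Audio: 512 kbps = 0.512 Mbps.
Per-viewer media rate: 5.172 Mbps.
On the wire with 5% overhead: 5.431 Mbps.
1 Gbps = 1,000 Mbps; 1,000 / 5.431 = 184.14 → 184 viewers.

184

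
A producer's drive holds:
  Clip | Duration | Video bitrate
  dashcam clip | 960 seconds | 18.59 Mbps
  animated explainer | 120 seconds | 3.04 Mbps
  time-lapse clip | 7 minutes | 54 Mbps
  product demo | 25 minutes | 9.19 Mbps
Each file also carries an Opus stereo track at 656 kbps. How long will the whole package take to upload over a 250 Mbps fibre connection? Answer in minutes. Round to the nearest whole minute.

Audio: 656 kbps = 0.656 Mbps.
dashcam clip: 19.246 Mbps × 960 s = 18476.2 Mb
animated explainer: 3.696 Mbps × 120 s = 443.5 Mb
time-lapse clip: 54.656 Mbps × 420 s = 22955.5 Mb
product demo: 9.846 Mbps × 1500 s = 14769.0 Mb
Total: 56644.2 Mb = 7080.5 MB.
At 250 Mbps: 56644.2 / 250 = 227 s ≈ 3.78 minutes.

4 minutes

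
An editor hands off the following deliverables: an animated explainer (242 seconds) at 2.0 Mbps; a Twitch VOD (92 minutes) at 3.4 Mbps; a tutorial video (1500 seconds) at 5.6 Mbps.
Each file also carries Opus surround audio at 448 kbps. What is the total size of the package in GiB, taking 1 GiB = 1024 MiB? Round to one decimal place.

Audio: 448 kbps = 0.448 Mbps.
animated explainer: 2.448 Mbps × 242 s = 592.4 Mb
Twitch VOD: 3.848 Mbps × 5520 s = 21241.0 Mb
tutorial video: 6.048 Mbps × 1500 s = 9072.0 Mb
Total: 30905.4 Mb = 3863.2 MB.
= 3.598 GiB.

3.6 GiB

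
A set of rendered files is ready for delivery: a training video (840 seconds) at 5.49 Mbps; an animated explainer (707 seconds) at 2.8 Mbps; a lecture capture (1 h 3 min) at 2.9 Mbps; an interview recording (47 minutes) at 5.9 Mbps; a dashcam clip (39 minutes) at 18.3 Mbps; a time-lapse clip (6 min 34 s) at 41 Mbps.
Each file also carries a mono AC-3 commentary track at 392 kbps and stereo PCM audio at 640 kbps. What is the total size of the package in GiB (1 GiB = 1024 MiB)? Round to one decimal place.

Audio total: 392 + 640 = 1032 kbps = 1.032 Mbps.
training video: 6.522 Mbps × 840 s = 5478.5 Mb
animated explainer: 3.832 Mbps × 707 s = 2709.2 Mb
lecture capture: 3.932 Mbps × 3780 s = 14863.0 Mb
interview recording: 6.932 Mbps × 2820 s = 19548.2 Mb
dashcam clip: 19.332 Mbps × 2340 s = 45236.9 Mb
time-lapse clip: 42.032 Mbps × 394 s = 16560.6 Mb
Total: 104396.4 Mb = 13049.5 MB.
= 12.15 GiB.

12.2 GiB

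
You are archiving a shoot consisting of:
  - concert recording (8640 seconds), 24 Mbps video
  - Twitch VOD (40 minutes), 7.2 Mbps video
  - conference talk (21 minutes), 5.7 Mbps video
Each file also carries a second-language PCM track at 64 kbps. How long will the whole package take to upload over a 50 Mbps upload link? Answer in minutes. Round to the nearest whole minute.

78 minutes

Audio: 64 kbps = 0.064 Mbps.
concert recording: 24.064 Mbps × 8640 s = 207913.0 Mb
Twitch VOD: 7.264 Mbps × 2400 s = 17433.6 Mb
conference talk: 5.764 Mbps × 1260 s = 7262.6 Mb
Total: 232609.2 Mb = 29076.2 MB.
At 50 Mbps: 232609.2 / 50 = 4652 s ≈ 77.5 minutes.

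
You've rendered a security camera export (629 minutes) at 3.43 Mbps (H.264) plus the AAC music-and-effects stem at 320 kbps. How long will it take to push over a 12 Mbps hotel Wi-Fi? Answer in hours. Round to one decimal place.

629 min = 37740 s
Audio: 320 kbps = 0.320 Mbps.
Total bitrate: 3.750 Mbps.
File: 3.750 Mbps × 37740 s = 141525.0 Mb.
At 12 Mbps: 141525.0 / 12 = 11793.8 s ≈ 3.28 hours.

3.3 hours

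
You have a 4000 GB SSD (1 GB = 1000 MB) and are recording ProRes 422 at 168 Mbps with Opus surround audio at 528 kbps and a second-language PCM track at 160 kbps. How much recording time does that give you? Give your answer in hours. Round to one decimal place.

Audio total: 528 + 160 = 688 kbps = 0.688 Mbps.
Total bitrate: 168 + 0.688 = 168.688 Mbps.
Capacity: 4000 GB = 32,000,000 Mb.
Recording time: 32,000,000 / 168.688 = 189,699 s ≈ 52.7 hours.

52.7 hours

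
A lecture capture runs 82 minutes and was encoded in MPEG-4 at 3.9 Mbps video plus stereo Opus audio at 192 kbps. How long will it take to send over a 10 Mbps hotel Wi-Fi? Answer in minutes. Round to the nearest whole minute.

34 minutes

82 min = 4920 s
Audio: 192 kbps = 0.192 Mbps.
Total bitrate: 4.092 Mbps.
File: 4.092 Mbps × 4920 s = 20132.6 Mb.
At 10 Mbps: 20132.6 / 10 = 2013.3 s ≈ 33.6 minutes.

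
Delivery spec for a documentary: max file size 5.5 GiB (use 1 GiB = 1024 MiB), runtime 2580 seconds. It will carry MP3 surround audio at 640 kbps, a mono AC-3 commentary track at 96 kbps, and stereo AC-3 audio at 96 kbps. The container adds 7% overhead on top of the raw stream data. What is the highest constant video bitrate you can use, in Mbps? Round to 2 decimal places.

16.28 Mbps

Budget: 5.5 GiB = 47244.6 Mb.
Stream payload after overhead: 47244.6 / 1.07 = 44153.9 Mb.
Total bitrate budget: 44153.9 Mb / 2580 s = 17.114 Mbps.
Audio total: 640 + 96 + 96 = 832 kbps = 0.832 Mbps.
Video: 17.114 − 0.832 = 16.282 Mbps.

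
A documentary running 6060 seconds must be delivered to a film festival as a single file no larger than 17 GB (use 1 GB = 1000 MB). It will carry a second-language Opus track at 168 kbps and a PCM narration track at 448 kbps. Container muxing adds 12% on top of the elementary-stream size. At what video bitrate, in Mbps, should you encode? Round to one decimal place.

19.4 Mbps

Budget: 17 GB = 136000.0 Mb.
Stream payload after overhead: 136000.0 / 1.12 = 121428.6 Mb.
Total bitrate budget: 121428.6 Mb / 6060 s = 20.038 Mbps.
Audio total: 168 + 448 = 616 kbps = 0.616 Mbps.
Video: 20.038 − 0.616 = 19.422 Mbps.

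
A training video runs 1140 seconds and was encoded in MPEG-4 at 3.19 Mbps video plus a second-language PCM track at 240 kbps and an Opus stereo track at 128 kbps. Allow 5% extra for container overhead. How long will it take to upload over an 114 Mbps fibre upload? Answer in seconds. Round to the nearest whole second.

Audio total: 240 + 128 = 368 kbps = 0.368 Mbps.
Total bitrate: 3.558 Mbps.
File: 3.558 Mbps × 1140 s = 4056.1 Mb.
With 5% container overhead: ×1.05. → 4258.9 Mb.
At 114 Mbps: 4258.9 / 114 = 37.4 s ≈ 37.4 seconds.

37 seconds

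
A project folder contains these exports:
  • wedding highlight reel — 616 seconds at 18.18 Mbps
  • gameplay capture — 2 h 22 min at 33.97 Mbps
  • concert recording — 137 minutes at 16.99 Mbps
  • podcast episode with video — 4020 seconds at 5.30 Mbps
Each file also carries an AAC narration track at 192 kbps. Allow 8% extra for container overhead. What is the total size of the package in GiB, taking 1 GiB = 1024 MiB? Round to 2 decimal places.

Audio: 192 kbps = 0.192 Mbps.
wedding highlight reel: 18.372 Mbps × 616 s × 1.08 = 12222.5 Mb
gameplay capture: 34.162 Mbps × 8520 s × 1.08 = 314345.1 Mb
concert recording: 17.182 Mbps × 8220 s × 1.08 = 152534.9 Mb
podcast episode with video: 5.492 Mbps × 4020 s × 1.08 = 23844.1 Mb
Total: 502946.6 Mb = 62868.3 MB.
= 58.55 GiB.

58.55 GiB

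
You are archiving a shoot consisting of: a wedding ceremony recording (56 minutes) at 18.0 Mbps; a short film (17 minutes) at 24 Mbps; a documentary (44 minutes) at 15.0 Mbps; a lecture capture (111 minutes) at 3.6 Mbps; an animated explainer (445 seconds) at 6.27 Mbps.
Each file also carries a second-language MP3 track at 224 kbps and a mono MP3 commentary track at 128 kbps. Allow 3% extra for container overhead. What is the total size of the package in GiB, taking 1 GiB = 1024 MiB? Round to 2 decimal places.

Audio total: 224 + 128 = 352 kbps = 0.352 Mbps.
wedding ceremony recording: 18.352 Mbps × 3360 s × 1.03 = 63512.6 Mb
short film: 24.352 Mbps × 1020 s × 1.03 = 25584.2 Mb
documentary: 15.352 Mbps × 2640 s × 1.03 = 41745.2 Mb
lecture capture: 3.952 Mbps × 6660 s × 1.03 = 27109.9 Mb
animated explainer: 6.622 Mbps × 445 s × 1.03 = 3035.2 Mb
Total: 160987.1 Mb = 20123.4 MB.
= 18.74 GiB.

18.74 GiB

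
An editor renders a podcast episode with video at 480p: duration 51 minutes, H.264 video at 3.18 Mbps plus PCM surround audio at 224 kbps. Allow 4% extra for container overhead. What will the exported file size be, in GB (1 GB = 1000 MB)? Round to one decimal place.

51 min = 3060 s
Audio: 224 kbps = 0.224 Mbps.
Total bitrate: 3.18 + 0.224 = 3.404 Mbps.
Stream data: 3.404 Mbps × 3060 s = 10416.2 Mb.
With 4% container overhead: ×1.04.
10,833 Mb ÷ 8 = 1,354 MB → 1.354 GB.

1.4 GB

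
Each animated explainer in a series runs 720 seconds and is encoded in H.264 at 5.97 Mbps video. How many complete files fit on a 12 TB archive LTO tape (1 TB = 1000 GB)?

22333

Per item: 5.970 Mbps × 720 s = 4,298 Mb = 537.3 MB.
Capacity: 12 TB = 96,000,000 Mb; 22333.89 items → 22333 complete.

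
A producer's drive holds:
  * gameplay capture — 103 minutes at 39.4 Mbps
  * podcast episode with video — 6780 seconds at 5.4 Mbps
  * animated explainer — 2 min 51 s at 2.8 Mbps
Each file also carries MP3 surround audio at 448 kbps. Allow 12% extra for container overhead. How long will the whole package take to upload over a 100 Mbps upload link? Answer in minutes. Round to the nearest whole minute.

53 minutes

Audio: 448 kbps = 0.448 Mbps.
gameplay capture: 39.848 Mbps × 6180 s × 1.12 = 275811.9 Mb
podcast episode with video: 5.848 Mbps × 6780 s × 1.12 = 44407.4 Mb
animated explainer: 3.248 Mbps × 171 s × 1.12 = 622.1 Mb
Total: 320841.3 Mb = 40105.2 MB.
At 100 Mbps: 320841.3 / 100 = 3208 s ≈ 53.5 minutes.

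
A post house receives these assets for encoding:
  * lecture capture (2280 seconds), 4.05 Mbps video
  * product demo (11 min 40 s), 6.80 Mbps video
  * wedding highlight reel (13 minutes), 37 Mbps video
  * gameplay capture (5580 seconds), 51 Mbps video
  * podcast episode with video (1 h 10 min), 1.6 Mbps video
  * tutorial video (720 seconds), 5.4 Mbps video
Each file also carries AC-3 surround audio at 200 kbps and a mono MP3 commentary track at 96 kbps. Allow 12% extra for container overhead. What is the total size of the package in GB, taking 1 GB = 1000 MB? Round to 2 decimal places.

47.92 GB

Audio total: 200 + 96 = 296 kbps = 0.296 Mbps.
lecture capture: 4.346 Mbps × 2280 s × 1.12 = 11097.9 Mb
product demo: 7.096 Mbps × 700 s × 1.12 = 5563.3 Mb
wedding highlight reel: 37.296 Mbps × 780 s × 1.12 = 32581.8 Mb
gameplay capture: 51.296 Mbps × 5580 s × 1.12 = 320579.5 Mb
podcast episode with video: 1.896 Mbps × 4200 s × 1.12 = 8918.8 Mb
tutorial video: 5.696 Mbps × 720 s × 1.12 = 4593.3 Mb
Total: 383334.5 Mb = 47916.8 MB.
= 47.92 GB.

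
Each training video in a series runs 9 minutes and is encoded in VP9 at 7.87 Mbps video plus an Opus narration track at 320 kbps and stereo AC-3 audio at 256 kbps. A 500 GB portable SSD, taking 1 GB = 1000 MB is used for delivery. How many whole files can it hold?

877

9 min = 540 s
Audio total: 320 + 256 = 576 kbps = 0.576 Mbps.
Total bitrate: 8.446 Mbps.
Per item: 8.446 Mbps × 540 s = 4,561 Mb = 570.1 MB.
Capacity: 500 GB = 4,000,000 Mb; 877.03 items → 877 complete.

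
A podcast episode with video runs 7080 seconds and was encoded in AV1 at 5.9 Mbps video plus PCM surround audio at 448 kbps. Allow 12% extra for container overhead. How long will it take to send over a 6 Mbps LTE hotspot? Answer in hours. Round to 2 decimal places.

2.33 hours

Audio: 448 kbps = 0.448 Mbps.
Total bitrate: 6.348 Mbps.
File: 6.348 Mbps × 7080 s = 44943.8 Mb.
With 12% container overhead: ×1.12. → 50337.1 Mb.
At 6 Mbps: 50337.1 / 6 = 8389.5 s ≈ 2.33 hours.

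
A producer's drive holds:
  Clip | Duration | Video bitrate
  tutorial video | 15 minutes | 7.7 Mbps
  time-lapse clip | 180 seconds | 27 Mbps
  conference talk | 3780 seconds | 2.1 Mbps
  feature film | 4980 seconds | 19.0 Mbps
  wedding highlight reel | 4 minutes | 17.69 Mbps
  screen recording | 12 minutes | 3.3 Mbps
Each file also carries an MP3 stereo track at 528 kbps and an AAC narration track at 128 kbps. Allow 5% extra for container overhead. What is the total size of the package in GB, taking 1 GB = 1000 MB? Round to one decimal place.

Audio total: 528 + 128 = 656 kbps = 0.656 Mbps.
tutorial video: 8.356 Mbps × 900 s × 1.05 = 7896.4 Mb
time-lapse clip: 27.656 Mbps × 180 s × 1.05 = 5227.0 Mb
conference talk: 2.756 Mbps × 3780 s × 1.05 = 10938.6 Mb
feature film: 19.656 Mbps × 4980 s × 1.05 = 102781.2 Mb
wedding highlight reel: 18.346 Mbps × 240 s × 1.05 = 4623.2 Mb
screen recording: 3.956 Mbps × 720 s × 1.05 = 2990.7 Mb
Total: 134457.1 Mb = 16807.1 MB.
= 16.81 GB.

16.8 GB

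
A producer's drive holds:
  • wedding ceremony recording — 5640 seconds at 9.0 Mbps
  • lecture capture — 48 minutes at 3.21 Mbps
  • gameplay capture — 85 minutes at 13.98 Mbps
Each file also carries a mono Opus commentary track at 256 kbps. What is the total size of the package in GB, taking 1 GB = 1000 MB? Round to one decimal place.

16.8 GB

Audio: 256 kbps = 0.256 Mbps.
wedding ceremony recording: 9.256 Mbps × 5640 s = 52203.8 Mb
lecture capture: 3.466 Mbps × 2880 s = 9982.1 Mb
gameplay capture: 14.236 Mbps × 5100 s = 72603.6 Mb
Total: 134789.5 Mb = 16848.7 MB.
= 16.85 GB.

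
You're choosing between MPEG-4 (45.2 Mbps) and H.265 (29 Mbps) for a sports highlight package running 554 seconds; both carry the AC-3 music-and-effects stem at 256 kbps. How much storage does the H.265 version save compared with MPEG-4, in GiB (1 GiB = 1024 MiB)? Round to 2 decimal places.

1.04 GiB

Audio: 256 kbps = 0.256 Mbps.
MPEG-4: 45.456 Mbps × 554 s = 25182.6 Mb = 2.932 GiB.
H.265: 29.256 Mbps × 554 s = 16207.8 Mb = 1.887 GiB.
Saving: 2.932 − 1.887 = 1.045 GiB.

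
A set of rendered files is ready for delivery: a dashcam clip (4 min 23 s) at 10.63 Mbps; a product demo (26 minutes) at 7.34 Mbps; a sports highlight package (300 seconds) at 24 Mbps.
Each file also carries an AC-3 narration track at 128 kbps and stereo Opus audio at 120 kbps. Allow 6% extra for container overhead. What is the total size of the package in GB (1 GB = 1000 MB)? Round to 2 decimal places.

Audio total: 128 + 120 = 248 kbps = 0.248 Mbps.
dashcam clip: 10.878 Mbps × 263 s × 1.06 = 3032.6 Mb
product demo: 7.588 Mbps × 1560 s × 1.06 = 12547.5 Mb
sports highlight package: 24.248 Mbps × 300 s × 1.06 = 7710.9 Mb
Total: 23290.9 Mb = 2911.4 MB.
= 2.911 GB.

2.91 GB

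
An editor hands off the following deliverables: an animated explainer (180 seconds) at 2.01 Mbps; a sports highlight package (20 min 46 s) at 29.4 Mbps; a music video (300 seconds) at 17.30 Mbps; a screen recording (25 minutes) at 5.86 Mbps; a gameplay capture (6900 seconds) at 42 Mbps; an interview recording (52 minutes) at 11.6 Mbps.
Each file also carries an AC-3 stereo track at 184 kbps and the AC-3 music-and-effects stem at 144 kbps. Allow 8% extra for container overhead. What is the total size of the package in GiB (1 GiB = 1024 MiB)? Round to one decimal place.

47.9 GiB

Audio total: 184 + 144 = 328 kbps = 0.328 Mbps.
animated explainer: 2.338 Mbps × 180 s × 1.08 = 454.5 Mb
sports highlight package: 29.728 Mbps × 1246 s × 1.08 = 40004.4 Mb
music video: 17.628 Mbps × 300 s × 1.08 = 5711.5 Mb
screen recording: 6.188 Mbps × 1500 s × 1.08 = 10024.6 Mb
gameplay capture: 42.328 Mbps × 6900 s × 1.08 = 315428.3 Mb
interview recording: 11.928 Mbps × 3120 s × 1.08 = 40192.6 Mb
Total: 411815.8 Mb = 51477.0 MB.
= 47.94 GiB.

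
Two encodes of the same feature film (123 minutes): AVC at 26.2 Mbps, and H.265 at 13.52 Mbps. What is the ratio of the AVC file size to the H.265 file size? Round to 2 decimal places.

1.94

123 min = 7380 s
AVC: 26.200 Mbps × 7380 s = 193356.0 Mb = 24.169 GB.
H.265: 13.520 Mbps × 7380 s = 99777.6 Mb = 12.472 GB.
Ratio: 24.169 / 12.472 = 1.938.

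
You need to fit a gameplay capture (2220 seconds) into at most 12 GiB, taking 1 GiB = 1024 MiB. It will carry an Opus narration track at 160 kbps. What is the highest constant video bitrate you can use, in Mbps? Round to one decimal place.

46.3 Mbps

Budget: 12 GiB = 103079.2 Mb.
Total bitrate budget: 103079.2 Mb / 2220 s = 46.432 Mbps.
Audio: 160 kbps = 0.160 Mbps.
Video: 46.432 − 0.160 = 46.272 Mbps.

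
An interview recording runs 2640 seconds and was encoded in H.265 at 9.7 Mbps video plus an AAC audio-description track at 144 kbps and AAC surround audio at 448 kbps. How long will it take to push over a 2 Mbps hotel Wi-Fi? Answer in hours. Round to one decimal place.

Audio total: 144 + 448 = 592 kbps = 0.592 Mbps.
Total bitrate: 10.292 Mbps.
File: 10.292 Mbps × 2640 s = 27170.9 Mb.
At 2 Mbps: 27170.9 / 2 = 13585.4 s ≈ 3.77 hours.

3.8 hours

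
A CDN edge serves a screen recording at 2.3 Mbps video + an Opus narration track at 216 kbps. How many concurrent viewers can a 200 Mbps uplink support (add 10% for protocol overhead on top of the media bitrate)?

Audio: 216 kbps = 0.216 Mbps.
Per-viewer media rate: 2.516 Mbps.
On the wire with 10% overhead: 2.768 Mbps.
200 Mbps = 200.0 Mbps; 200.0 / 2.768 = 72.26 → 72 viewers.

72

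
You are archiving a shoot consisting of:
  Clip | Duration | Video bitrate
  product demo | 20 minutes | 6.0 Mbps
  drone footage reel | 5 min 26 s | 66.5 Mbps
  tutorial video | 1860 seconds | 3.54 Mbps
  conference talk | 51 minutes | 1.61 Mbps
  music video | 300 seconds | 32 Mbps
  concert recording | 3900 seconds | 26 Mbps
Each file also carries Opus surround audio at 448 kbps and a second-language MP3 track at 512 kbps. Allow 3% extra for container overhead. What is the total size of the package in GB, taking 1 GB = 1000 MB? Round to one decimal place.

Audio total: 448 + 512 = 960 kbps = 0.960 Mbps.
product demo: 6.960 Mbps × 1200 s × 1.03 = 8602.6 Mb
drone footage reel: 67.460 Mbps × 326 s × 1.03 = 22651.7 Mb
tutorial video: 4.500 Mbps × 1860 s × 1.03 = 8621.1 Mb
conference talk: 2.570 Mbps × 3060 s × 1.03 = 8100.1 Mb
music video: 32.960 Mbps × 300 s × 1.03 = 10184.6 Mb
concert recording: 26.960 Mbps × 3900 s × 1.03 = 108298.3 Mb
Total: 166458.5 Mb = 20807.3 MB.
= 20.81 GB.

20.8 GB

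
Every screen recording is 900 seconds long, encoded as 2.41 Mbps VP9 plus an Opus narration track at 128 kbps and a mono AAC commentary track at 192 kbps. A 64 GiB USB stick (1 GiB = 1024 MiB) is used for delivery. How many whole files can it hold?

223

Audio total: 128 + 192 = 320 kbps = 0.320 Mbps.
Total bitrate: 2.730 Mbps.
Per item: 2.730 Mbps × 900 s = 2,457 Mb = 307.1 MB.
Capacity: 64 GiB = 549,756 Mb; 223.75 items → 223 complete.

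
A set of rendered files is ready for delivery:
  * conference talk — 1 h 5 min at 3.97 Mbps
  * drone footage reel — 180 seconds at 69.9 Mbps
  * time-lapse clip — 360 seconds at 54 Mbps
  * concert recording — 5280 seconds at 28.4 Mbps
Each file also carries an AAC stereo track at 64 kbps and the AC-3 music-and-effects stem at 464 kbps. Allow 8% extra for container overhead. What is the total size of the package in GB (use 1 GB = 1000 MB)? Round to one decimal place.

Audio total: 64 + 464 = 528 kbps = 0.528 Mbps.
conference talk: 4.498 Mbps × 3900 s × 1.08 = 18945.6 Mb
drone footage reel: 70.428 Mbps × 180 s × 1.08 = 13691.2 Mb
time-lapse clip: 54.528 Mbps × 360 s × 1.08 = 21200.5 Mb
concert recording: 28.928 Mbps × 5280 s × 1.08 = 164959.0 Mb
Total: 218796.3 Mb = 27349.5 MB.
= 27.35 GB.

27.3 GB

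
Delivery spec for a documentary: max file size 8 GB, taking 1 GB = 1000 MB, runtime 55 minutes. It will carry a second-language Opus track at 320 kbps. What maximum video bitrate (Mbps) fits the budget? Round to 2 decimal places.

19.07 Mbps

Budget: 8 GB = 64000.0 Mb.
55 min = 3300 s
Total bitrate budget: 64000.0 Mb / 3300 s = 19.394 Mbps.
Audio: 320 kbps = 0.320 Mbps.
Video: 19.394 − 0.320 = 19.074 Mbps.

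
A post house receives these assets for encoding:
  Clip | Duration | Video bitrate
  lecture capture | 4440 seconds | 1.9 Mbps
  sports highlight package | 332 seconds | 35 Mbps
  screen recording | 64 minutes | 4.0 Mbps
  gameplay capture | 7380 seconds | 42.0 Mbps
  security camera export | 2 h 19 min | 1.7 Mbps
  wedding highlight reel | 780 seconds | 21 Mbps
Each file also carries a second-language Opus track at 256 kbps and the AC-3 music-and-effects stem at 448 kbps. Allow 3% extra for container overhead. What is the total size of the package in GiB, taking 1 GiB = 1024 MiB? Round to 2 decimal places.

Audio total: 256 + 448 = 704 kbps = 0.704 Mbps.
lecture capture: 2.604 Mbps × 4440 s × 1.03 = 11908.6 Mb
sports highlight package: 35.704 Mbps × 332 s × 1.03 = 12209.3 Mb
screen recording: 4.704 Mbps × 3840 s × 1.03 = 18605.3 Mb
gameplay capture: 42.704 Mbps × 7380 s × 1.03 = 324610.2 Mb
security camera export: 2.404 Mbps × 8340 s × 1.03 = 20650.8 Mb
wedding highlight reel: 21.704 Mbps × 780 s × 1.03 = 17437.0 Mb
Total: 405421.2 Mb = 50677.7 MB.
= 47.20 GiB.

47.20 GiB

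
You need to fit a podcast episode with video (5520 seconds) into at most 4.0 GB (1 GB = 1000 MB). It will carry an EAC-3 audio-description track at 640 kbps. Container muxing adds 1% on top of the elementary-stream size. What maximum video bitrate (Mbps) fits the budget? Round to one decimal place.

Budget: 4.0 GB = 32000.0 Mb.
Stream payload after overhead: 32000.0 / 1.01 = 31683.2 Mb.
Total bitrate budget: 31683.2 Mb / 5520 s = 5.740 Mbps.
Audio: 640 kbps = 0.640 Mbps.
Video: 5.740 − 0.640 = 5.100 Mbps.

5.1 Mbps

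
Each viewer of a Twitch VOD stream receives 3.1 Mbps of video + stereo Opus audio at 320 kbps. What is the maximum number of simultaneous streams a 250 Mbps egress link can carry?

Audio: 320 kbps = 0.320 Mbps.
Per-viewer media rate: 3.420 Mbps.
250 Mbps = 250.0 Mbps; 250.0 / 3.420 = 73.10 → 73 viewers.

73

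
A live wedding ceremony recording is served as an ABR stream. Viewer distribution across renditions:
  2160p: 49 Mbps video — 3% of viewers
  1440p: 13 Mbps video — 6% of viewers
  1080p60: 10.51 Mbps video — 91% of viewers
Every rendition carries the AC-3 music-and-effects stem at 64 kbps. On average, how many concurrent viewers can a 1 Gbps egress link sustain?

Audio: 64 kbps = 0.064 Mbps.
Average per-viewer bitrate: 0.03×49.064 + 0.06×13.064 + 0.91×10.574 = 11.878 Mbps.
1 Gbps = 1,000 Mbps; 1,000 / 11.878 = 84.19 → 84.

84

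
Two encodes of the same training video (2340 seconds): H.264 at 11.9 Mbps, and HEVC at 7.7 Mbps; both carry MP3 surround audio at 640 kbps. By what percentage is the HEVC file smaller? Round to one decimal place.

33.5%

Audio: 640 kbps = 0.640 Mbps.
H.264: 12.540 Mbps × 2340 s = 29343.6 Mb = 3.668 GB.
HEVC: 8.340 Mbps × 2340 s = 19515.6 Mb = 2.439 GB.
Reduction: (1 − 2.439/3.668) × 100 = 33.49%.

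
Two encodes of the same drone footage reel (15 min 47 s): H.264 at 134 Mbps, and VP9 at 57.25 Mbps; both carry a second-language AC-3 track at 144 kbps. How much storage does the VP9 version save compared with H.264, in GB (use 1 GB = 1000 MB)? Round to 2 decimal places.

9.09 GB

15 min 47 s = 947 s
Audio: 144 kbps = 0.144 Mbps.
H.264: 134.144 Mbps × 947 s = 127034.4 Mb = 15.879 GB.
VP9: 57.394 Mbps × 947 s = 54352.1 Mb = 6.794 GB.
Saving: 15.879 − 6.794 = 9.085 GB.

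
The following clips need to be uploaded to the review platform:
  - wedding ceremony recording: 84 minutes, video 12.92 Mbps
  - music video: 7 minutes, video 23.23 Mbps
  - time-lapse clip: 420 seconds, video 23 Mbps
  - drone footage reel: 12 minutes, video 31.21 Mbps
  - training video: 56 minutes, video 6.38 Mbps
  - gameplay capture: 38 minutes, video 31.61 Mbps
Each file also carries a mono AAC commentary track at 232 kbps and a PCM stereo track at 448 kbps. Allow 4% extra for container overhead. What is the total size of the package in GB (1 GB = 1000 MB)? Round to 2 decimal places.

27.15 GB

Audio total: 232 + 448 = 680 kbps = 0.680 Mbps.
wedding ceremony recording: 13.600 Mbps × 5040 s × 1.04 = 71285.8 Mb
music video: 23.910 Mbps × 420 s × 1.04 = 10443.9 Mb
time-lapse clip: 23.680 Mbps × 420 s × 1.04 = 10343.4 Mb
drone footage reel: 31.890 Mbps × 720 s × 1.04 = 23879.2 Mb
training video: 7.060 Mbps × 3360 s × 1.04 = 24670.5 Mb
gameplay capture: 32.290 Mbps × 2280 s × 1.04 = 76566.0 Mb
Total: 217188.8 Mb = 27148.6 MB.
= 27.15 GB.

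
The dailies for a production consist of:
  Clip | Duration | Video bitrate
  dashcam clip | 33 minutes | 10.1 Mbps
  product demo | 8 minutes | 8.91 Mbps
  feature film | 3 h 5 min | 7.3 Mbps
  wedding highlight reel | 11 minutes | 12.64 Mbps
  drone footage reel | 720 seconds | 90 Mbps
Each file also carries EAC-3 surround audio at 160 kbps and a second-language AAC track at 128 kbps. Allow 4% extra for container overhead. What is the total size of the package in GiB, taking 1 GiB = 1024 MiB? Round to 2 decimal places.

Audio total: 160 + 128 = 288 kbps = 0.288 Mbps.
dashcam clip: 10.388 Mbps × 1980 s × 1.04 = 21391.0 Mb
product demo: 9.198 Mbps × 480 s × 1.04 = 4591.6 Mb
feature film: 7.588 Mbps × 11100 s × 1.04 = 87595.9 Mb
wedding highlight reel: 12.928 Mbps × 660 s × 1.04 = 8873.8 Mb
drone footage reel: 90.288 Mbps × 720 s × 1.04 = 67607.7 Mb
Total: 190059.9 Mb = 23757.5 MB.
= 22.13 GiB.

22.13 GiB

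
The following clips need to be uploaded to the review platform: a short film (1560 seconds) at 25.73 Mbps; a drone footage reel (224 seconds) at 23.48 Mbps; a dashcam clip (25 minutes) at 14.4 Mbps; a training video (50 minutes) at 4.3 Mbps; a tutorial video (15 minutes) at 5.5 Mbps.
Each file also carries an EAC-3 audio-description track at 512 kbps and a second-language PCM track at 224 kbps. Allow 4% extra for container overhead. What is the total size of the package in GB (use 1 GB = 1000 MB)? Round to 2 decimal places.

11.72 GB

Audio total: 512 + 224 = 736 kbps = 0.736 Mbps.
short film: 26.466 Mbps × 1560 s × 1.04 = 42938.4 Mb
drone footage reel: 24.216 Mbps × 224 s × 1.04 = 5641.4 Mb
dashcam clip: 15.136 Mbps × 1500 s × 1.04 = 23612.2 Mb
training video: 5.036 Mbps × 3000 s × 1.04 = 15712.3 Mb
tutorial video: 6.236 Mbps × 900 s × 1.04 = 5836.9 Mb
Total: 93741.2 Mb = 11717.6 MB.
= 11.72 GB.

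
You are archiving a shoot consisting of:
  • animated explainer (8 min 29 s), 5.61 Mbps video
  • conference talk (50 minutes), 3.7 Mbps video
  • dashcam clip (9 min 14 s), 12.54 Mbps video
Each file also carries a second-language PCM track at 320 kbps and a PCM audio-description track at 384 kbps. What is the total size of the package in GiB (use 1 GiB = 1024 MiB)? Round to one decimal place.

2.8 GiB

Audio total: 320 + 384 = 704 kbps = 0.704 Mbps.
animated explainer: 6.314 Mbps × 509 s = 3213.8 Mb
conference talk: 4.404 Mbps × 3000 s = 13212.0 Mb
dashcam clip: 13.244 Mbps × 554 s = 7337.2 Mb
Total: 23763.0 Mb = 2970.4 MB.
= 2.766 GiB.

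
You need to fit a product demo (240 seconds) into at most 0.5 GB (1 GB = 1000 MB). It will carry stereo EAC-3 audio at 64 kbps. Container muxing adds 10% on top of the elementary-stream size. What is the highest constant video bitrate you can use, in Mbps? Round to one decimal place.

Budget: 0.5 GB = 4000.0 Mb.
Stream payload after overhead: 4000.0 / 1.10 = 3636.4 Mb.
Total bitrate budget: 3636.4 Mb / 240 s = 15.152 Mbps.
Audio: 64 kbps = 0.064 Mbps.
Video: 15.152 − 0.064 = 15.088 Mbps.

15.1 Mbps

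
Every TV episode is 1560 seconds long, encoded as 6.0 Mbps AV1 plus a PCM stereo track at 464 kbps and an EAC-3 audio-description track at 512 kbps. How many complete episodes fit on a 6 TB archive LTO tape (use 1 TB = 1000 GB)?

4410

Audio total: 464 + 512 = 976 kbps = 0.976 Mbps.
Total bitrate: 6.976 Mbps.
Per item: 6.976 Mbps × 1560 s = 10,883 Mb = 1,360 MB.
Capacity: 6 TB = 48,000,000 Mb; 4410.73 items → 4410 complete.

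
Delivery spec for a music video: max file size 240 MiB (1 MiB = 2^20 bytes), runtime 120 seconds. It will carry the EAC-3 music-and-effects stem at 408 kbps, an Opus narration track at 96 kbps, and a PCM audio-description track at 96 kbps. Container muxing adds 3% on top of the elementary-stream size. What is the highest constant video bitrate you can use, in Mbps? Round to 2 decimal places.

15.69 Mbps

Budget: 240 MiB = 2013.3 Mb.
Stream payload after overhead: 2013.3 / 1.03 = 1954.6 Mb.
Total bitrate budget: 1954.6 Mb / 120 s = 16.289 Mbps.
Audio total: 408 + 96 + 96 = 600 kbps = 0.600 Mbps.
Video: 16.289 − 0.600 = 15.689 Mbps.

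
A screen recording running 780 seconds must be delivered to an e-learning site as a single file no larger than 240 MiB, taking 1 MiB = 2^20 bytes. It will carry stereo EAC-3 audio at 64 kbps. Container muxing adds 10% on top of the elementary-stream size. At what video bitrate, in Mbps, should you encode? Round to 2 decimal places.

2.28 Mbps

Budget: 240 MiB = 2013.3 Mb.
Stream payload after overhead: 2013.3 / 1.10 = 1830.2 Mb.
Total bitrate budget: 1830.2 Mb / 780 s = 2.346 Mbps.
Audio: 64 kbps = 0.064 Mbps.
Video: 2.346 − 0.064 = 2.282 Mbps.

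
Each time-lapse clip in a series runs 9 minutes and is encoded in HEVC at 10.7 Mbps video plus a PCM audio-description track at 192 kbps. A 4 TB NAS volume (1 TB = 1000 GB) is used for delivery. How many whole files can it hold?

5440

9 min = 540 s
Audio: 192 kbps = 0.192 Mbps.
Total bitrate: 10.892 Mbps.
Per item: 10.892 Mbps × 540 s = 5,882 Mb = 735.2 MB.
Capacity: 4 TB = 32,000,000 Mb; 5440.62 items → 5440 complete.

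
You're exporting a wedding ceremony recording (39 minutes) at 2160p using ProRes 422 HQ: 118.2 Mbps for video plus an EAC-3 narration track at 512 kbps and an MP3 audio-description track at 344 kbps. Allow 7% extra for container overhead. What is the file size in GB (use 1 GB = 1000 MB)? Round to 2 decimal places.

39 min = 2340 s
Audio total: 512 + 344 = 856 kbps = 0.856 Mbps.
Total bitrate: 118.2 + 0.856 = 119.056 Mbps.
Stream data: 119.056 Mbps × 2340 s = 278591.0 Mb.
With 7% container overhead: ×1.07.
298,092 Mb ÷ 8 = 37,262 MB → 37.26 GB.

37.26 GB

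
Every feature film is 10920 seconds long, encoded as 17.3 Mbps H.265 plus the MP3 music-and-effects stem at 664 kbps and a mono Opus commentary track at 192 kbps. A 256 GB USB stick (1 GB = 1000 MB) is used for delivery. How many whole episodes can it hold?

10

Audio total: 664 + 192 = 856 kbps = 0.856 Mbps.
Total bitrate: 18.156 Mbps.
Per item: 18.156 Mbps × 10920 s = 198,264 Mb = 24,783 MB.
Capacity: 256 GB = 2,048,000 Mb; 10.33 items → 10 complete.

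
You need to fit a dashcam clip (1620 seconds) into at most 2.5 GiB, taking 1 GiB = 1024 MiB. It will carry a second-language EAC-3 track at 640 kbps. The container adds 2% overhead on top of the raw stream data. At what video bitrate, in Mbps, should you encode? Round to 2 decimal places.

12.36 Mbps

Budget: 2.5 GiB = 21474.8 Mb.
Stream payload after overhead: 21474.8 / 1.02 = 21053.8 Mb.
Total bitrate budget: 21053.8 Mb / 1620 s = 12.996 Mbps.
Audio: 640 kbps = 0.640 Mbps.
Video: 12.996 − 0.640 = 12.356 Mbps.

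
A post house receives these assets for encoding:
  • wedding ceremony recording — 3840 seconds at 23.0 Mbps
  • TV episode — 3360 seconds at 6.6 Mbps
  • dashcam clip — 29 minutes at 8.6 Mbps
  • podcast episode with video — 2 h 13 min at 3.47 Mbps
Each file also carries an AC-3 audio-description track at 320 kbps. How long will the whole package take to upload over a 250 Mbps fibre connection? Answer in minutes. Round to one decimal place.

Audio: 320 kbps = 0.320 Mbps.
wedding ceremony recording: 23.320 Mbps × 3840 s = 89548.8 Mb
TV episode: 6.920 Mbps × 3360 s = 23251.2 Mb
dashcam clip: 8.920 Mbps × 1740 s = 15520.8 Mb
podcast episode with video: 3.790 Mbps × 7980 s = 30244.2 Mb
Total: 158565.0 Mb = 19820.6 MB.
At 250 Mbps: 158565.0 / 250 = 634 s ≈ 10.6 minutes.

10.6 minutes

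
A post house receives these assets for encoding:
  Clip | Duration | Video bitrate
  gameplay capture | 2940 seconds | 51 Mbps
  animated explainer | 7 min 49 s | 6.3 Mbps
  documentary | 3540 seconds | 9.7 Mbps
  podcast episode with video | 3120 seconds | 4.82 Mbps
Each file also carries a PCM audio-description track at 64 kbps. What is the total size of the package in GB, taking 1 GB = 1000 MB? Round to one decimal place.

Audio: 64 kbps = 0.064 Mbps.
gameplay capture: 51.064 Mbps × 2940 s = 150128.2 Mb
animated explainer: 6.364 Mbps × 469 s = 2984.7 Mb
documentary: 9.764 Mbps × 3540 s = 34564.6 Mb
podcast episode with video: 4.884 Mbps × 3120 s = 15238.1 Mb
Total: 202915.5 Mb = 25364.4 MB.
= 25.36 GB.

25.4 GB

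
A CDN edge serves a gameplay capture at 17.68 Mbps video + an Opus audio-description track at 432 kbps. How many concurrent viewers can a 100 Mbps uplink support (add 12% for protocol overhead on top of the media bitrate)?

Audio: 432 kbps = 0.432 Mbps.
Per-viewer media rate: 18.112 Mbps.
On the wire with 12% overhead: 20.285 Mbps.
100 Mbps = 100.0 Mbps; 100.0 / 20.285 = 4.93 → 4 viewers.

4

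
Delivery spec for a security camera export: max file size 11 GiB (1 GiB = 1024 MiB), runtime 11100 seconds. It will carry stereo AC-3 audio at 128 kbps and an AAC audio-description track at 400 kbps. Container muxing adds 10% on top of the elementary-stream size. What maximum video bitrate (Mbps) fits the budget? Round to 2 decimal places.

7.21 Mbps

Budget: 11 GiB = 94489.3 Mb.
Stream payload after overhead: 94489.3 / 1.10 = 85899.3 Mb.
Total bitrate budget: 85899.3 Mb / 11100 s = 7.739 Mbps.
Audio total: 128 + 400 = 528 kbps = 0.528 Mbps.
Video: 7.739 − 0.528 = 7.211 Mbps.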